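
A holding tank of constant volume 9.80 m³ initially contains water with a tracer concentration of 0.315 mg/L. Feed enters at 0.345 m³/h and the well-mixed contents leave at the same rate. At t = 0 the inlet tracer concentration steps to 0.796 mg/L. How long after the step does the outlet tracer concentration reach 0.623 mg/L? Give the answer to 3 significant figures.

Species balance on the tank: V dC/dt = Q(C_in − C), so τ = V/Q = 28.406 h.
C(t) = C_in + (C₀ − C_in) e^(−t/τ). Set C = 0.623 and solve for t:
e^(−t/τ) = (C − C_in)/(C₀ − C_in) = (0.623 − 0.796)/(0.315 − 0.796) = 0.35967
t = −τ ln(…) = 28.406 × 1.0226 = 29.047 h.

29.0 h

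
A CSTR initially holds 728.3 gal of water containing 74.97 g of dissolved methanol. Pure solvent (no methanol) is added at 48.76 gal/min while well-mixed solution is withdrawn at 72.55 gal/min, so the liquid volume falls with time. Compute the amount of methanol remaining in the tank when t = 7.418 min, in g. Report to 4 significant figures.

32.17 g

Total volume: dV/dt = Q_in − Q_out = -23.7900 gal/min, so V(t) = 728.3 − 23.7900 t and V(7.418) = 551.826 gal.
Species balance (pure solvent in): dm/dt = −Q_out · m/V(t).
dm/m = −Q_out dt/(V₀ − 23.7900 t); integrating gives ln(m/m₀) = −(Q_out/(Q_in−Q_out)) ln(V/V₀).
m = m₀ (V₀/V)^(Q_out/(Q_in−Q_out)) = 74.97 × (728.3/551.826)^(-3.04960) = 32.1651 g.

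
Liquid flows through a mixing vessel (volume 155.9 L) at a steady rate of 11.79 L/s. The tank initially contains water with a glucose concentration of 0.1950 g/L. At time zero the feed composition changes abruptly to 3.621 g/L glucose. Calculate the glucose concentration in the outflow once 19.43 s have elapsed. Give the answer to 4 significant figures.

Species balance on the tank: V dC/dt = Q(C_in − C).
Rewrite as dC/dt + C/τ = C_in/τ, τ = V/Q = 13.2231 s.
C approaches C_in exponentially: C(t) = C_in + (C₀ − C_in) e^(−t/τ).
C(19.43) = 3.621 + (0.1950 − 3.621)·e^(−19.43/13.2231) = 3.621 + (-3.42600)·0.230063 = 2.83280 g/L.

2.833 g/L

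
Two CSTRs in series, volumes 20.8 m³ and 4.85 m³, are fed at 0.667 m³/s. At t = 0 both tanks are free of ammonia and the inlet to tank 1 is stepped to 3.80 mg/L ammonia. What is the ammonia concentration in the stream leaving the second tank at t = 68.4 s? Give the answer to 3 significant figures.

3.25 mg/L

Time constants: τᵢ = Vᵢ/Q for each well-mixed tank.
τ₁ = 20.8/0.667 = 31.184 s; τ₂ = 4.85/0.667 = 7.2714 s.
Solving the cascade with C₁(0)=C₂(0)=0 gives C₂(t) = C_in[1 − (τ₁ e^(−t/τ₁) − τ₂ e^(−t/τ₂))/(τ₁ − τ₂)].
At t = 68.4: e^(−t/τ₁) = 0.11154, e^(−t/τ₂) = 8.2166e-05.
C₂ = 3.80·[1 − (31.184·0.11154 − 7.2714·8.2166e-05)/(23.913)] = 3.80·0.85457 = 3.2474 mg/L.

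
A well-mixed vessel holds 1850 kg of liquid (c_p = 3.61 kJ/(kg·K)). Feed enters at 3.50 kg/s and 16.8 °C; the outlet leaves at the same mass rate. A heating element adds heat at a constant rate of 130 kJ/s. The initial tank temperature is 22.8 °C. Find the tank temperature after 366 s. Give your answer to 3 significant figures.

24.9 °C

M c_p dT/dt = ṁ c_p (T_in − T) + Q̇.
Rearrange: dT/dt = (T_ss − T)/τ with τ = M/ṁ = 528.57 s and T_ss = T_in + Q̇/(ṁ c_p) = 27.089 °C.
This is linear first-order; T(t) = T_ss + (T₀ − T_ss) e^(−t/τ).
T(366) = 27.089 + (-4.2889)·e^(−366/528.57) = 27.089 + (-4.2889)·0.50036 = 24.943 °C.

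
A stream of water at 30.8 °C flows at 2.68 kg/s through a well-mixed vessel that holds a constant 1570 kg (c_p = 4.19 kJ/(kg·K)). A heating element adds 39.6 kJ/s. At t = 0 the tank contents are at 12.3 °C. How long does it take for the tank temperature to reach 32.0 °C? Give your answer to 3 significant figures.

1320 s

M c_p dT/dt = ṁ c_p (T_in − T) + Q̇.
τ = M/ṁ = 585.82 s; T_ss = T_in + Q̇/(ṁ c_p) = 34.327 °C.
T(t) = T_ss + (T₀ − T_ss) e^(−t/τ). Set T = 32.0:
e^(−t/τ) = (32.0 − 34.327)/(12.3 − 34.327) = 0.10562
t = −585.82 · ln(0.10562) = 1316.9 s.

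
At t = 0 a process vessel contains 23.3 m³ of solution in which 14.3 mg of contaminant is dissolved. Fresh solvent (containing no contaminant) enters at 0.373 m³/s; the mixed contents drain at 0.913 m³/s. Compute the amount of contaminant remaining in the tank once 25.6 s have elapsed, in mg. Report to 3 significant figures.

Let m(t) be the amount of contaminant. Volume: V(t) = V₀ + (Q_in − Q_out) t = 23.3 − 0.54000 t; V(25.6) = 9.4760 m³.
No contaminant enters, so dm/dt = −Q_out · (m/V).
Separate: dm/m = −Q_out dt/V(t) ⇒ ln(m/m₀) = −(Q_out/(Q_in−Q_out)) ln(V/V₀).
m = m₀ (V₀/V)^(Q_out/(Q_in−Q_out)) = 14.3 × (23.3/9.4760)^(-1.6907) = 3.1240 mg.

3.12 mg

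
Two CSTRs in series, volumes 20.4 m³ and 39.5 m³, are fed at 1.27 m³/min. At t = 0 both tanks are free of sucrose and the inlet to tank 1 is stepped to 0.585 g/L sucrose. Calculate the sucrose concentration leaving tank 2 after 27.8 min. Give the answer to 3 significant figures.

0.201 g/L

Time constants: τᵢ = Vᵢ/Q for each well-mixed tank.
τ₁ = 20.4/1.27 = 16.063 min; τ₂ = 39.5/1.27 = 31.102 min.
Solving the cascade with C₁(0)=C₂(0)=0 gives C₂(t) = C_in[1 − (τ₁ e^(−t/τ₁) − τ₂ e^(−t/τ₂))/(τ₁ − τ₂)].
At t = 27.8: e^(−t/τ₁) = 0.17716, e^(−t/τ₂) = 0.40909.
C₂ = 0.585·[1 − (16.063·0.17716 − 31.102·0.40909)/(-15.039)] = 0.585·0.34320 = 0.20077 g/L.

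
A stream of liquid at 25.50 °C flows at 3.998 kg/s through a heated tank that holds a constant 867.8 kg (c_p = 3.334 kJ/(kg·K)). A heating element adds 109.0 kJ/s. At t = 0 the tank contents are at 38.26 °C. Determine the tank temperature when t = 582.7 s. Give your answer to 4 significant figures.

First-law balance (no shaft work): M c_p dT/dt = ṁ c_p (T_in − T) + 109.0.
τ = M/ṁ = 217.059 s; T_ss = T_in + Q̇/(ṁ c_p) = 25.50 + 109.0/(3.998·3.334) = 33.6775 °C.
Integrating: T(t) = T_ss + (T₀ − T_ss) e^(−t/τ).
T(582.7) = 33.6775 + (4.58255)·e^(−582.7/217.059) = 33.6775 + (4.58255)·0.0682533 = 33.9902 °C.

33.99 °C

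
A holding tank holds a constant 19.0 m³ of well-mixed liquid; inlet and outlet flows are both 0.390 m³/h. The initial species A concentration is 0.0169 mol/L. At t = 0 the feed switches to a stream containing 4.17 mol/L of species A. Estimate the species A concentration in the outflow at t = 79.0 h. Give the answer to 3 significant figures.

3.35 mol/L

Unsteady species balance (constant V, well mixed): V dC/dt = Q(C_in − C).
Time constant τ = V/Q = 19.0/0.390 = 48.718 h.
Solution: C(t) = C_in + (C₀ − C_in) e^(−t/τ).
C(79.0) = 4.17 + (0.0169 − 4.17)·e^(−79.0/48.718) = 4.17 + (-4.1531)·0.19759 = 3.3494 mol/L.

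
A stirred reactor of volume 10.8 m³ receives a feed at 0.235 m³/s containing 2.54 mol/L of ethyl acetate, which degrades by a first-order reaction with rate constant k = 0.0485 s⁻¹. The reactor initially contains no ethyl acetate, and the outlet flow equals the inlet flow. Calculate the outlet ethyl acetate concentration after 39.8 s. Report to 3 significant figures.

0.739 mol/L

V dC/dt = Q(C_in − C) − k V C.
dC/dt = (Q/V) C_in − (Q/V + k) C; effective rate a = Q/V + k = 0.021759 + 0.0485 = 0.070259 s⁻¹.
C_ss = Q C_in/(Q + kV) = 0.78664 mol/L; C(t) = C_ss + (C₀ − C_ss) e^(−a t).
C(39.8) = 0.78664 + (-0.78664)·e^(−0.070259·39.8) = 0.78664 + (-0.78664)·0.061034 = 0.73862 mol/L.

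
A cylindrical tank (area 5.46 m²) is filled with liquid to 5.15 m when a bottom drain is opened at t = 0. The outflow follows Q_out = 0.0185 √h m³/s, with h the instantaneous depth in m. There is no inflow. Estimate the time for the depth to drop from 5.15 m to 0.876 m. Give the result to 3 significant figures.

787 s

Volume balance on the tank: A dh/dt = −0.0185 √h.
∫ h^(−1/2) dh = −(0.0185/A) ∫ dt, giving 2√h = 2√h₀ − (0.0185/A) t.
t = 2A(√h₀ − √h)/0.0185 = 2·5.46·(√5.15 − √0.876)/0.0185
  = 10.920 × (2.2694 − 0.93595) / 0.0185 = 787.07 s.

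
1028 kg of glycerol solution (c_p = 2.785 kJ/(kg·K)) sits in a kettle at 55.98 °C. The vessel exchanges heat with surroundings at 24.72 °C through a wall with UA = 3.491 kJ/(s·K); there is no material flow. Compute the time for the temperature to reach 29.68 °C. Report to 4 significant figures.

Lumped-capacitance energy balance: M c_p dT/dt = UA(T_amb − T).
τ = M c_p/UA = 820.103 s; T_ss = T_amb = 24.7200 °C.
T(t) = T_ss + (T₀ − T_ss)e^(−t/τ); set T = 29.68:
t = −τ ln[(T − T_ss)/(T₀ − T_ss)] = −820.103 · ln(0.158669) = 1509.76 s.

1510 s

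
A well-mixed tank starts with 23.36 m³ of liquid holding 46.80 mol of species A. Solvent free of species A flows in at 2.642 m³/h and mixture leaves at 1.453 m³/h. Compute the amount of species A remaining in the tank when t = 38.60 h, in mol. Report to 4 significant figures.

12.40 mol

Let m(t) be the amount of species A. Volume: V(t) = V₀ + (Q_in − Q_out) t = 23.36 + 1.18900 t; V(38.60) = 69.2554 m³.
No species A enters, so dm/dt = −Q_out · (m/V).
dm/m = −Q_out dt/(V₀ + 1.18900 t); integrating gives ln(m/m₀) = −(Q_out/(Q_in−Q_out)) ln(V/V₀).
m = m₀ (V₀/V)^(Q_out/(Q_in−Q_out)) = 46.80 × (23.36/69.2554)^(1.22204) = 12.4013 mol.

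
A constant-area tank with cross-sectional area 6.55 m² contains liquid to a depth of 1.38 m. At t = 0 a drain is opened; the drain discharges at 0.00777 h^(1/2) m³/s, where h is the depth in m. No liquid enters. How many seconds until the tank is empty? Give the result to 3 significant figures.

1980 s

With no inflow, A dh/dt = −0.00777 √h.
Separate and integrate: 2(√h − √h₀) = −(0.00777/A) t.
Set h = 0: 2√h₀ = (0.00777/A) t_empty ⇒ t_empty = 2A√h₀/0.00777.
t_empty = 2·6.55·√1.38/0.00777 = 13.100·1.1747/0.00777 = 1980.6 s.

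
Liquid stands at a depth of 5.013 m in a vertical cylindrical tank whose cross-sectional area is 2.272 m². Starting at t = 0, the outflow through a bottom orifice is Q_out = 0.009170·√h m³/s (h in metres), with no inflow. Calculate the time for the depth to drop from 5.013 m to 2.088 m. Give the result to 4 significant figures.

A dh/dt = −Q_out = −0.009170 √h.
Separate and integrate: 2(√h − √h₀) = −(0.009170/A) t.
t = 2A(√h₀ − √h)/0.009170 = 2·2.272·(√5.013 − √2.088)/0.009170
  = 4.54400 × (2.23897 − 1.44499) / 0.009170 = 393.441 s.

393.4 s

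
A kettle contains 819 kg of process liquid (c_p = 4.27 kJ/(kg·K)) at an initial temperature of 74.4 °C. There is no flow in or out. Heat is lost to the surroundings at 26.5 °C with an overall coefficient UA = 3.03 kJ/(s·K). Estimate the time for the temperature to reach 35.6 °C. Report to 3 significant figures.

1920 s

Lumped-capacitance energy balance: M c_p dT/dt = UA(T_amb − T).
τ = M c_p/UA = 1154.2 s; T_ss = T_amb = 26.500 °C.
T(t) = T_ss + (T₀ − T_ss)e^(−t/τ); set T = 35.6:
t = −τ ln[(T − T_ss)/(T₀ − T_ss)] = −1154.2 · ln(0.18998) = 1916.9 s.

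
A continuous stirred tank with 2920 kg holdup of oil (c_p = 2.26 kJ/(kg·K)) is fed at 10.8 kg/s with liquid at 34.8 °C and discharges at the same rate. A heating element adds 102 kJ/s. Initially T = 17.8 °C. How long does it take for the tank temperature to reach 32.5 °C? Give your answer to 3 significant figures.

320 s

Heat balance on the well-mixed liquid: M c_p dT/dt = ṁ c_p (T_in − T) + 102.
τ = M/ṁ = 270.37 s; T_ss = T_in + Q̇/(ṁ c_p) = 38.979 °C.
T(t) = T_ss + (T₀ − T_ss) e^(−t/τ). Set T = 32.5:
e^(−t/τ) = (32.5 − 38.979)/(17.8 − 38.979) = 0.30591
t = −270.37 · ln(0.30591) = 320.24 s.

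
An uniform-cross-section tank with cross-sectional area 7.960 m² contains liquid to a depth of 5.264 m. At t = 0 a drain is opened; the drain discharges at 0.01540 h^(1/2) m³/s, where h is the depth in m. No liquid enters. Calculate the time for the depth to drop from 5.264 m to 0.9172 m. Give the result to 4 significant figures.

1382 s

A dh/dt = −Q_out = −0.01540 √h.
Separate and integrate: 2(√h − √h₀) = −(0.01540/A) t.
t = 2A(√h₀ − √h)/0.01540 = 2·7.960·(√5.264 − √0.9172)/0.01540
  = 15.9200 × (2.29434 − 0.957706) / 0.01540 = 1381.77 s.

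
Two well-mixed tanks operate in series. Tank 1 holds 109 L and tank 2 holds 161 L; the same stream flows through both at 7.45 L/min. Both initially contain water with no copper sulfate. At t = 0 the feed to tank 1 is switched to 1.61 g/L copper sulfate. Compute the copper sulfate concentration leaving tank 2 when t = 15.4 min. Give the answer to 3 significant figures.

Time constants: τᵢ = Vᵢ/Q for each well-mixed tank.
τ₁ = 109/7.45 = 14.631 min; τ₂ = 161/7.45 = 21.611 min.
Tank 1: C₁ = C_in(1 − e^(−t/τ₁)). Tank 2 (τ₁ ≠ τ₂): C₂ = C_in[1 − (τ₁ e^(−t/τ₁) − τ₂ e^(−t/τ₂))/(τ₁ − τ₂)].
At t = 15.4: e^(−t/τ₁) = 0.34904, e^(−t/τ₂) = 0.49036.
C₂ = 1.61·[1 − (14.631·0.34904 − 21.611·0.49036)/(-6.9799)] = 1.61·0.21340 = 0.34358 g/L.

0.344 g/L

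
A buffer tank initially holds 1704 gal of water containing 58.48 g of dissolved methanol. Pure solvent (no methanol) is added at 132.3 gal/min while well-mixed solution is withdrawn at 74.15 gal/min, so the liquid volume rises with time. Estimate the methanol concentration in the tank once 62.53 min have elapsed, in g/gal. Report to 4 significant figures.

0.002552 g/gal

Let m(t) be the amount of methanol. Volume: V(t) = V₀ + (Q_in − Q_out) t = 1704 + 58.1500 t; V(62.53) = 5340.12 gal.
No methanol enters, so dm/dt = −Q_out · (m/V).
dm/m = −Q_out dt/(V₀ + 58.1500 t); integrating gives ln(m/m₀) = −(Q_out/(Q_in−Q_out)) ln(V/V₀).
m = m₀ (V₀/V)^(Q_out/(Q_in−Q_out)) = 58.48 × (1704/5340.12)^(1.27515) = 13.6279 g.
C = m/V = 13.6279/5340.12 = 0.00255198 g/gal.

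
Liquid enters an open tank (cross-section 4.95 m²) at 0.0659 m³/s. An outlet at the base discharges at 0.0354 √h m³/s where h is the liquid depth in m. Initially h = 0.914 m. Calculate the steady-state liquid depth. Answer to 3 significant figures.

A dh/dt = Q_in − 0.0354 √h. Steady state requires inflow = outflow:
Q_in = 0.0354 √h_ss ⇒ √h_ss = 0.0659/0.0354 = 1.8616.
h_ss = 1.8616² = 3.4655 m. (Since h₀ = 0.914 m < h_ss, the level will rise toward this value.)

3.47 m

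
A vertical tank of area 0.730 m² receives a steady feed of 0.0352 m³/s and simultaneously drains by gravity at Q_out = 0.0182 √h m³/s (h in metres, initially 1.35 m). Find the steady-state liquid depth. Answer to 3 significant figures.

Level balance: A dh/dt = 0.0352 − 0.0182 √h. Setting dh/dt = 0:
Q_in = 0.0182 √h_ss ⇒ √h_ss = 0.0352/0.0182 = 1.9341.
h_ss = 1.9341² = 3.7406 m. (Since h₀ = 1.35 m < h_ss, the level will rise toward this value.)

3.74 m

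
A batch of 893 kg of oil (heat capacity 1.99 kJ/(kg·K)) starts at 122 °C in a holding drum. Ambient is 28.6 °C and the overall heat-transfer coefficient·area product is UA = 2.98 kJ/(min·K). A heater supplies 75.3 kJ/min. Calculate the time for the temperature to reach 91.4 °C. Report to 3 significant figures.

356 min

Lumped-capacitance energy balance: M c_p dT/dt = UA(T_amb − T) + Q̇.
τ = M c_p/UA = 596.33 min; T_ss = T_amb + Q̇/UA = 28.6 + 75.3/2.98 = 53.868 °C.
T(t) = T_ss + (T₀ − T_ss)e^(−t/τ); set T = 91.4:
t = −τ ln[(T − T_ss)/(T₀ − T_ss)] = −596.33 · ln(0.55087) = 355.57 min.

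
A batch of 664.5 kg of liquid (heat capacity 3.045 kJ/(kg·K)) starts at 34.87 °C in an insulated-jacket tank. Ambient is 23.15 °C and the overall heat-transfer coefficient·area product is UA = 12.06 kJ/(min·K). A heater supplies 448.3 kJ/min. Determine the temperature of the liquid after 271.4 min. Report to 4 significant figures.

M c_p dT/dt = −UA(T − T_amb) + Q̇.
dT/dt = (T_ss − T)/τ with T_ss = T_amb + Q̇/UA = 23.15 + 448.3/12.06 = 60.3225 °C, τ = M c_p/UA = 664.5·3.045/12.06 = 167.778 min.
T approaches T_ss exponentially: T(t) = T_ss + (T₀ − T_ss) e^(−t/τ).
T(271.4) = 60.3225 + (-25.4525)·0.198371 = 55.2734 °C.

55.27 °C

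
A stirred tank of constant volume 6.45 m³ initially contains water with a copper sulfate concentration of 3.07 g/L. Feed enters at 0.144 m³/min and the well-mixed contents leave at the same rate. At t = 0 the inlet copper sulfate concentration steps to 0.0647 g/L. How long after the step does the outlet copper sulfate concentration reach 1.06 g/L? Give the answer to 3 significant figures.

49.5 min

Accumulation = in − out for the solute gives V dC/dt = Q(C_in − C), so τ = V/Q = 44.792 min.
C(t) = C_in + (C₀ − C_in) e^(−t/τ). Set C = 1.06 and solve for t:
e^(−t/τ) = (C − C_in)/(C₀ − C_in) = (1.06 − 0.0647)/(3.07 − 0.0647) = 0.33118
t = −τ ln(…) = 44.792 × 1.1051 = 49.499 min.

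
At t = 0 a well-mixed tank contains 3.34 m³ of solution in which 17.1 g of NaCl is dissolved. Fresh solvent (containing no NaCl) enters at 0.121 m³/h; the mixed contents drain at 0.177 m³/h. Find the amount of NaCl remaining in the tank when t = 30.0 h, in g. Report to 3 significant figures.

1.88 g

Total volume: dV/dt = Q_in − Q_out = -0.056000 m³/h, so V(t) = 3.34 − 0.056000 t and V(30.0) = 1.6600 m³.
Species balance (pure solvent in): dm/dt = −Q_out · m/V(t).
Separate: dm/m = −Q_out dt/V(t) ⇒ ln(m/m₀) = −(Q_out/(Q_in−Q_out)) ln(V/V₀).
m = m₀ (V₀/V)^(Q_out/(Q_in−Q_out)) = 17.1 × (3.34/1.6600)^(-3.1607) = 1.8762 g.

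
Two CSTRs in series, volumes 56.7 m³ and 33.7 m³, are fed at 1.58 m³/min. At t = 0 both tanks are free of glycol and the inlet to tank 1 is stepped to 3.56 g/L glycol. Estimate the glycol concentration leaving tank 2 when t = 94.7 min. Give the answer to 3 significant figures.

2.99 g/L

Each tank obeys Vᵢ dCᵢ/dt = Q(Cᵢ₋₁ − Cᵢ), so τᵢ = Vᵢ/Q.
τ₁ = 56.7/1.58 = 35.886 min; τ₂ = 33.7/1.58 = 21.329 min.
Tank 1: C₁ = C_in(1 − e^(−t/τ₁)). Tank 2 (τ₁ ≠ τ₂): C₂ = C_in[1 − (τ₁ e^(−t/τ₁) − τ₂ e^(−t/τ₂))/(τ₁ − τ₂)].
At t = 94.7: e^(−t/τ₁) = 0.071439, e^(−t/τ₂) = 0.011797.
C₂ = 3.56·[1 − (35.886·0.071439 − 21.329·0.011797)/(14.557)] = 3.56·0.84117 = 2.9946 g/L.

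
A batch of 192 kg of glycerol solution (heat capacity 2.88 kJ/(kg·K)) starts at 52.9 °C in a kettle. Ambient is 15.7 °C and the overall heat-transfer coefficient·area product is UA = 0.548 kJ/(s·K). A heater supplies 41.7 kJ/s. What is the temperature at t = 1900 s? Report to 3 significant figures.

First-law balance (no shaft work): M c_p dT/dt = −UA(T − T_amb) + Q̇.
dT/dt = (T_ss − T)/τ with T_ss = T_amb + Q̇/UA = 15.7 + 41.7/0.548 = 91.795 °C, τ = M c_p/UA = 192·2.88/0.548 = 1009.1 s.
Integrating: T(t) = T_ss + (T₀ − T_ss) e^(−t/τ).
T(1900) = 91.795 + (-38.895)·0.15214 = 85.877 °C.

85.9 °C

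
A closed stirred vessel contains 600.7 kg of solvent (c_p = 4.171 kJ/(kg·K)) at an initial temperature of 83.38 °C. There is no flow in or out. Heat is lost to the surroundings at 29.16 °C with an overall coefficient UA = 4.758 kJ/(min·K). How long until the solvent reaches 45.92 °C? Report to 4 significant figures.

Lumped-capacitance energy balance: M c_p dT/dt = UA(T_amb − T).
τ = M c_p/UA = 526.591 min; T_ss = T_amb = 29.1600 °C.
T(t) = T_ss + (T₀ − T_ss)e^(−t/τ); set T = 45.92:
t = −τ ln[(T − T_ss)/(T₀ − T_ss)] = −526.591 · ln(0.309111) = 618.247 min.

618.2 min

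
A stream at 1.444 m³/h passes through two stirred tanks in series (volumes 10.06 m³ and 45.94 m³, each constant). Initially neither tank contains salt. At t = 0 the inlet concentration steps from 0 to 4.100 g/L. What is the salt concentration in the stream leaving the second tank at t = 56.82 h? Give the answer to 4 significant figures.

Time constants: τᵢ = Vᵢ/Q for each well-mixed tank.
τ₁ = 10.06/1.444 = 6.96676 h; τ₂ = 45.94/1.444 = 31.8144 h.
Solving the cascade with C₁(0)=C₂(0)=0 gives C₂(t) = C_in[1 − (τ₁ e^(−t/τ₁) − τ₂ e^(−t/τ₂))/(τ₁ − τ₂)].
At t = 56.82: e^(−t/τ₁) = 0.000287045, e^(−t/τ₂) = 0.167632.
C₂ = 4.100·[1 − (6.96676·0.000287045 − 31.8144·0.167632)/(-24.8476)] = 4.100·0.785448 = 3.22034 g/L.

3.220 g/L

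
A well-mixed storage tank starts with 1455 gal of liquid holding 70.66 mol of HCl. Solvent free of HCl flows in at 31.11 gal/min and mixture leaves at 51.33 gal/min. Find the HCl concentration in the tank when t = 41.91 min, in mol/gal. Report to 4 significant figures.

0.01267 mol/gal

Total volume: dV/dt = Q_in − Q_out = -20.2200 gal/min, so V(t) = 1455 − 20.2200 t and V(41.91) = 607.580 gal.
No HCl enters, so dm/dt = −Q_out · (m/V).
dm/m = −Q_out dt/(V₀ − 20.2200 t); integrating gives ln(m/m₀) = −(Q_out/(Q_in−Q_out)) ln(V/V₀).
m = m₀ (V₀/V)^(Q_out/(Q_in−Q_out)) = 70.66 × (1455/607.580)^(-2.53858) = 7.69829 mol.
C = m/V = 7.69829/607.580 = 0.0126704 mol/gal.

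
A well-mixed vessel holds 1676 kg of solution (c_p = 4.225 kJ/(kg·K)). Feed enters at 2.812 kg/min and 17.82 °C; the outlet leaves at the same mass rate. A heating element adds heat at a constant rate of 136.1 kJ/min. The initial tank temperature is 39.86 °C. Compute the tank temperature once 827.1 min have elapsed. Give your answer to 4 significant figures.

M c_p dT/dt = ṁ c_p (T_in − T) + Q̇.
τ = M/ṁ = 596.017 min; T_ss = T_in + Q̇/(ṁ c_p) = 17.82 + 136.1/(2.812·4.225) = 29.2756 °C.
Solution: T(t) = T_ss + (T₀ − T_ss) e^(−t/τ).
T(827.1) = 29.2756 + (10.5844)·e^(−827.1/596.017) = 29.2756 + (10.5844)·0.249646 = 31.9179 °C.

31.92 °C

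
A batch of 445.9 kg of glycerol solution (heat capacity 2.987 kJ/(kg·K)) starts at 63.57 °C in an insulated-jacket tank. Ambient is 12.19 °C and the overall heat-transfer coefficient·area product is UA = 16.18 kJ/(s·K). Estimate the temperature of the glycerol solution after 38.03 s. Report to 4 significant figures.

44.56 °C

M c_p dT/dt = −UA(T − T_amb).
dT/dt = (T_ss − T)/τ with T_ss = T_amb = 12.1900 °C, τ = M c_p/UA = 445.9·2.987/16.18 = 82.3179 s.
T approaches T_ss exponentially: T(t) = T_ss + (T₀ − T_ss) e^(−t/τ).
T(38.03) = 12.1900 + (51.3800)·0.630029 = 44.5609 °C.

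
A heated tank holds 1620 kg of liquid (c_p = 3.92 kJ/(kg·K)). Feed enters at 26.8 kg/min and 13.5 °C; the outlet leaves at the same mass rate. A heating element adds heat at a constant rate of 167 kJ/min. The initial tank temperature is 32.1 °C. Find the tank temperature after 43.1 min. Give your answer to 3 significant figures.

M c_p dT/dt = ṁ c_p (T_in − T) + Q̇.
τ = M/ṁ = 60.448 min; T_ss = T_in + Q̇/(ṁ c_p) = 13.5 + 167/(26.8·3.92) = 15.090 °C.
This is linear first-order; T(t) = T_ss + (T₀ − T_ss) e^(−t/τ).
T(43.1) = 15.090 + (17.010)·e^(−43.1/60.448) = 15.090 + (17.010)·0.49017 = 23.428 °C.

23.4 °C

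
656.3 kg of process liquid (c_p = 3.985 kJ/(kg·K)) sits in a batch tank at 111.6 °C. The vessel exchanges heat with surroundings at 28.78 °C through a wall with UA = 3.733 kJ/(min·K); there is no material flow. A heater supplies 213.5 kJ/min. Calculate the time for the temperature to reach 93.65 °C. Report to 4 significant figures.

844.5 min

Unsteady energy balance on the tank contents: M c_p dT/dt = −UA(T − T_amb) + Q̇.
τ = M c_p/UA = 700.604 min; T_ss = T_amb + Q̇/UA = 28.78 + 213.5/3.733 = 85.9726 °C.
T(t) = T_ss + (T₀ − T_ss)e^(−t/τ); set T = 93.65:
t = −τ ln[(T − T_ss)/(T₀ − T_ss)] = −700.604 · ln(0.299578) = 844.496 min.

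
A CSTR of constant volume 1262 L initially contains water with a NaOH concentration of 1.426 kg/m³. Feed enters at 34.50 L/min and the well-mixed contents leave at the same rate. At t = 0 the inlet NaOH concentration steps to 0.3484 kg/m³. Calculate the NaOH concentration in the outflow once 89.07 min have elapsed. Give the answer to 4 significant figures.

Species balance on the tank: V dC/dt = Q(C_in − C).
Time constant τ = V/Q = 1262/34.50 = 36.5797 min.
Solution: C(t) = C_in + (C₀ − C_in) e^(−t/τ).
C(89.07) = 0.3484 + (1.426 − 0.3484)·e^(−89.07/36.5797) = 0.3484 + (1.07760)·0.0876016 = 0.442799 kg/m³.

0.4428 kg/m³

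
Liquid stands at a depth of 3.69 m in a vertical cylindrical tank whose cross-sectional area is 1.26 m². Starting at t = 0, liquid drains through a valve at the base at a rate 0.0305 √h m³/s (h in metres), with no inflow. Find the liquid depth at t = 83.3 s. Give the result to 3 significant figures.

Unsteady balance on liquid volume: A dh/dt = −0.0305 √h.
∫ h^(−1/2) dh = −(0.0305/A) ∫ dt, giving 2√h = 2√h₀ − (0.0305/A) t.
√h = √3.69 − 0.0305·83.3/(2·1.26) = 1.9209 − 1.0082 = 0.91274.
h = 0.91274² = 0.83310 m.

0.833 m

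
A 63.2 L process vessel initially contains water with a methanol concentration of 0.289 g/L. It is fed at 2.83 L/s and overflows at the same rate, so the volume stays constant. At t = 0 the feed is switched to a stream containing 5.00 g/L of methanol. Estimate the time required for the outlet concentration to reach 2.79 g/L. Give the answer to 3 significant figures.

16.9 s

Unsteady species balance (constant V, well mixed): V dC/dt = Q(C_in − C), so τ = V/Q = 22.332 s.
C(t) = C_in + (C₀ − C_in) e^(−t/τ). Set C = 2.79 and solve for t:
e^(−t/τ) = (C − C_in)/(C₀ − C_in) = (2.79 − 5.00)/(0.289 − 5.00) = 0.46911
t = −τ ln(…) = 22.332 × 0.75691 = 16.903 s.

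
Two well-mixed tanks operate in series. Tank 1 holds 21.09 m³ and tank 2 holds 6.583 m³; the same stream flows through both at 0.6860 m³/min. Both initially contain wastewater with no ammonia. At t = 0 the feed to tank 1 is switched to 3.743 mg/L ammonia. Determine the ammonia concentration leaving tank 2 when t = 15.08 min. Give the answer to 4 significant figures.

0.7639 mg/L

Each tank obeys Vᵢ dCᵢ/dt = Q(Cᵢ₋₁ − Cᵢ), so τᵢ = Vᵢ/Q.
τ₁ = 21.09/0.6860 = 30.7434 min; τ₂ = 6.583/0.6860 = 9.59621 min.
Solving the cascade with C₁(0)=C₂(0)=0 gives C₂(t) = C_in[1 − (τ₁ e^(−t/τ₁) − τ₂ e^(−t/τ₂))/(τ₁ − τ₂)].
At t = 15.08: e^(−t/τ₁) = 0.612313, e^(−t/τ₂) = 0.207743.
C₂ = 3.743·[1 − (30.7434·0.612313 − 9.59621·0.207743)/(21.1472)] = 3.743·0.204100 = 0.763948 mg/L.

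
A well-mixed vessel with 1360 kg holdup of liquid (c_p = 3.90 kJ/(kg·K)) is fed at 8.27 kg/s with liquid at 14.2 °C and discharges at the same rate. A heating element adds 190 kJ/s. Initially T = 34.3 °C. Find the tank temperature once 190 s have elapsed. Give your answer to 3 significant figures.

M c_p dT/dt = ṁ c_p (T_in − T) + Q̇.
Rearrange: dT/dt = (T_ss − T)/τ with τ = M/ṁ = 164.45 s and T_ss = T_in + Q̇/(ṁ c_p) = 20.091 °C.
T approaches T_ss exponentially: T(t) = T_ss + (T₀ − T_ss) e^(−t/τ).
T(190) = 20.091 + (14.209)·e^(−190/164.45) = 20.091 + (14.209)·0.31494 = 24.566 °C.

24.6 °C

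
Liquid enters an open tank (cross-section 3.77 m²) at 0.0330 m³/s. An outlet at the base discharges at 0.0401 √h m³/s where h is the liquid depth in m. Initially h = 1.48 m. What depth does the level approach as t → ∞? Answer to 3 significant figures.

0.677 m

Level balance: A dh/dt = 0.0330 − 0.0401 √h. Setting dh/dt = 0:
Q_in = 0.0401 √h_ss ⇒ √h_ss = 0.0330/0.0401 = 0.82294.
h_ss = 0.82294² = 0.67723 m. (Since h₀ = 1.48 m > h_ss, the level will fall toward this value.)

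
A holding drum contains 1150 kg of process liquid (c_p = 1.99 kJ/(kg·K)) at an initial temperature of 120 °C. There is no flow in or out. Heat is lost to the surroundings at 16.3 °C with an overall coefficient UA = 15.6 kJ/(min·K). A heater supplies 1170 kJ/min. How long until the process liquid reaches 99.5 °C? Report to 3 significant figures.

184 min

M c_p dT/dt = −UA(T − T_amb) + Q̇.
τ = M c_p/UA = 146.70 min; T_ss = T_amb + Q̇/UA = 16.3 + 1170/15.6 = 91.300 °C.
T(t) = T_ss + (T₀ − T_ss)e^(−t/τ); set T = 99.5:
t = −τ ln[(T − T_ss)/(T₀ − T_ss)] = −146.70 · ln(0.28571) = 183.78 min.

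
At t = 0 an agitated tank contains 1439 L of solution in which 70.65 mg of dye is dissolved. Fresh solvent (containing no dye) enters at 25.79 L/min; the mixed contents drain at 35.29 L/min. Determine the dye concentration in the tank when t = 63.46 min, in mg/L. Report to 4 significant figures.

0.01124 mg/L

Let m(t) be the amount of dye. Volume: V(t) = V₀ + (Q_in − Q_out) t = 1439 − 9.50000 t; V(63.46) = 836.130 L.
Species balance (pure solvent in): dm/dt = −Q_out · m/V(t).
Separate: dm/m = −Q_out dt/V(t) ⇒ ln(m/m₀) = −(Q_out/(Q_in−Q_out)) ln(V/V₀).
m = m₀ (V₀/V)^(Q_out/(Q_in−Q_out)) = 70.65 × (1439/836.130)^(-3.71474) = 9.40211 mg.
C = m/V = 9.40211/836.130 = 0.0112448 mg/L.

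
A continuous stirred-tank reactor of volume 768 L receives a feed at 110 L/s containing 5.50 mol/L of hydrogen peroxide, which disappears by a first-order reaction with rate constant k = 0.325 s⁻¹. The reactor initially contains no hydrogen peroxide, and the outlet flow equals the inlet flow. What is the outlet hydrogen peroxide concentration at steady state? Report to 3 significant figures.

Accumulation = in − out − consumed: V dC/dt = Q C_in − Q C − k V C.
Steady state (dC/dt = 0): C_ss = Q C_in/(Q + kV) = C_in/(1 + kV/Q).
C_ss = 110·5.50/(110 + 0.325·768) = 605.00/359.60 = 1.6824 mol/L.

1.68 mol/L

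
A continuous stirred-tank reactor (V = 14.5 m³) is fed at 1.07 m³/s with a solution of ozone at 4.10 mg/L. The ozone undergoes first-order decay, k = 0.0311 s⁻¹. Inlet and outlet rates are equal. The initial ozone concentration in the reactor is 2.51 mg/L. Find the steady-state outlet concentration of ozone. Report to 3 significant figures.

2.88 mg/L

V dC/dt = Q(C_in − C) − k V C.
Steady state (dC/dt = 0): C_ss = Q C_in/(Q + kV) = C_in/(1 + kV/Q).
C_ss = 1.07·4.10/(1.07 + 0.0311·14.5) = 4.3870/1.5210 = 2.8844 mg/L.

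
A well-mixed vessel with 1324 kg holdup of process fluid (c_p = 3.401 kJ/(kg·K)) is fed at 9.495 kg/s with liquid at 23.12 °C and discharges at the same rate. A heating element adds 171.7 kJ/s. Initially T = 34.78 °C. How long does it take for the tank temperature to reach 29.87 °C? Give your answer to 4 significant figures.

Heat balance on the well-mixed liquid: M c_p dT/dt = ṁ c_p (T_in − T) + 171.7.
τ = M/ṁ = 139.442 s; T_ss = T_in + Q̇/(ṁ c_p) = 28.4370 °C.
T(t) = T_ss + (T₀ − T_ss) e^(−t/τ). Set T = 29.87:
e^(−t/τ) = (29.87 − 28.4370)/(34.78 − 28.4370) = 0.225915
t = −139.442 · ln(0.225915) = 207.433 s.

207.4 s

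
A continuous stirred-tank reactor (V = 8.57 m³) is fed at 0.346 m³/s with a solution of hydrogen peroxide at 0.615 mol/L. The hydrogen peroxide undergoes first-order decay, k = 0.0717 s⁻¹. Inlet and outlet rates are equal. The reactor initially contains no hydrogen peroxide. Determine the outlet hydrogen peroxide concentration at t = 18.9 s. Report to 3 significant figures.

Species balance: V dC/dt = Q C_in − Q C − k V C.
This is linear with rate a = Q/V + k = 0.11207 s⁻¹.
C_ss = Q C_in/(Q + kV) = 0.22155 mol/L; C(t) = C_ss + (C₀ − C_ss) e^(−a t).
C(18.9) = 0.22155 + (-0.22155)·e^(−0.11207·18.9) = 0.22155 + (-0.22155)·0.12025 = 0.19491 mol/L.

0.195 mol/L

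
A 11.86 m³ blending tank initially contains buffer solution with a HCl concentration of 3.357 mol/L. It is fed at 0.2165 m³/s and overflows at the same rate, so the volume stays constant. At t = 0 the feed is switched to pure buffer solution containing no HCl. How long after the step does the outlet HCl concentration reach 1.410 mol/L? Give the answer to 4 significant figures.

Species balance on the tank: V dC/dt = Q(C_in − C), so τ = V/Q = 54.7806 s.
C(t) = C_in + (C₀ − C_in) e^(−t/τ). Set C = 1.410 and solve for t:
e^(−t/τ) = (C − C_in)/(C₀ − C_in) = (1.410 − 0)/(3.357 − 0) = 0.420018
t = −τ ln(…) = 54.7806 × 0.867458 = 47.5199 s.

47.52 s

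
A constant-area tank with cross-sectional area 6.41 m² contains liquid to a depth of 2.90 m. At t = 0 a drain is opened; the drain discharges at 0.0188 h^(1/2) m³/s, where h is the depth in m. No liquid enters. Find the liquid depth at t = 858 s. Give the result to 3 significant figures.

Mass balance (ρ constant): A dh/dt = −0.0188 √h.
∫ h^(−1/2) dh = −(0.0188/A) ∫ dt, giving 2√h = 2√h₀ − (0.0188/A) t.
√h = √2.90 − 0.0188·858/(2·6.41) = 1.7029 − 1.2582 = 0.44472.
h = 0.44472² = 0.19777 m.

0.198 m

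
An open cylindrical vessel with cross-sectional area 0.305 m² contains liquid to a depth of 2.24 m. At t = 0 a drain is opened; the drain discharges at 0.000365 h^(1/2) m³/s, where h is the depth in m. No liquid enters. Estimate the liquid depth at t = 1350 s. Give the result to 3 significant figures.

A dh/dt = −Q_out = −0.000365 √h.
This is separable: 2 d(√h)/dt = −0.000365/A, so √h = √h₀ − (0.000365/(2A)) t.
√h = √2.24 − 0.000365·1350/(2·0.305) = 1.4967 − 0.80779 = 0.68888.
h = 0.68888² = 0.47455 m.

0.475 m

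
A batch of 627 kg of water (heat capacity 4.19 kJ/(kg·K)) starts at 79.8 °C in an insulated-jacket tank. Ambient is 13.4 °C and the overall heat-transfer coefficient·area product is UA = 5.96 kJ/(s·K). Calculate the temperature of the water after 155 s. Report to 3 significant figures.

60.1 °C

M c_p dT/dt = −UA(T − T_amb).
dT/dt = (T_ss − T)/τ with T_ss = T_amb = 13.400 °C, τ = M c_p/UA = 627·4.19/5.96 = 440.79 s.
This is linear first-order; T(t) = T_ss + (T₀ − T_ss) e^(−t/τ).
T(155) = 13.400 + (66.400)·0.70353 = 60.115 °C.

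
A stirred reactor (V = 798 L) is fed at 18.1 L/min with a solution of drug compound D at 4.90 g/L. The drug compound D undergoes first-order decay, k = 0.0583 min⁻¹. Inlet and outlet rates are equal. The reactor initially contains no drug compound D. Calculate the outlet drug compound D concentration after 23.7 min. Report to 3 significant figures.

Species balance: V dC/dt = Q C_in − Q C − k V C.
This is linear with rate a = Q/V + k = 0.080982 min⁻¹.
C_ss = Q C_in/(Q + kV) = 1.3724 g/L; C(t) = C_ss + (C₀ − C_ss) e^(−a t).
C(23.7) = 1.3724 + (-1.3724)·e^(−0.080982·23.7) = 1.3724 + (-1.3724)·0.14671 = 1.1711 g/L.

1.17 g/L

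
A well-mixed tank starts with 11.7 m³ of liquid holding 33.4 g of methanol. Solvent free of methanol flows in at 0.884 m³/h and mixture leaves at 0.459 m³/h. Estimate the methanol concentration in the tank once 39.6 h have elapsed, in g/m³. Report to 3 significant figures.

Let m(t) be the amount of methanol. Volume: V(t) = V₀ + (Q_in − Q_out) t = 11.7 + 0.42500 t; V(39.6) = 28.530 m³.
No methanol enters, so dm/dt = −Q_out · (m/V).
dm/m = −Q_out dt/(V₀ + 0.42500 t); integrating gives ln(m/m₀) = −(Q_out/(Q_in−Q_out)) ln(V/V₀).
m = m₀ (V₀/V)^(Q_out/(Q_in−Q_out)) = 33.4 × (11.7/28.530)^(1.0800) = 12.754 g.
C = m/V = 12.754/28.530 = 0.44705 g/m³.

0.447 g/m³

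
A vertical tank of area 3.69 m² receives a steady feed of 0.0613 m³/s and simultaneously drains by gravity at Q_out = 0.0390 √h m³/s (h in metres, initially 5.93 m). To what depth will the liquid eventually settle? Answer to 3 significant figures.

2.47 m

A dh/dt = Q_in − 0.0390 √h. Steady state requires inflow = outflow:
Q_in = 0.0390 √h_ss ⇒ √h_ss = 0.0613/0.0390 = 1.5718.
h_ss = 1.5718² = 2.4705 m. (Since h₀ = 5.93 m > h_ss, the level will fall toward this value.)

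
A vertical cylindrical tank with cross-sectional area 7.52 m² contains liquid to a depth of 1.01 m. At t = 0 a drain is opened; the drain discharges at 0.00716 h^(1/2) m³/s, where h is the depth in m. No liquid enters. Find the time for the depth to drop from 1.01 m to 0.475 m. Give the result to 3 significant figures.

663 s

Accumulation of liquid (constant cross-section A): A dh/dt = −0.00716 √h.
Separate and integrate: 2(√h − √h₀) = −(0.00716/A) t.
t = 2A(√h₀ − √h)/0.00716 = 2·7.52·(√1.01 − √0.475)/0.00716
  = 15.040 × (1.0050 − 0.68920) / 0.00716 = 663.33 s.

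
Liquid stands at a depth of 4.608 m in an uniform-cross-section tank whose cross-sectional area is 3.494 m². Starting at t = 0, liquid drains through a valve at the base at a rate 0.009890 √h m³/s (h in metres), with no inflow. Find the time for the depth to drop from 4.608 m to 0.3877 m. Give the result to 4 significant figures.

A dh/dt = −Q_out = −0.009890 √h.
∫ h^(−1/2) dh = −(0.009890/A) ∫ dt, giving 2√h = 2√h₀ − (0.009890/A) t.
t = 2A(√h₀ − √h)/0.009890 = 2·3.494·(√4.608 − √0.3877)/0.009890
  = 6.98800 × (2.14663 − 0.622656) / 0.009890 = 1076.79 s.

1077 s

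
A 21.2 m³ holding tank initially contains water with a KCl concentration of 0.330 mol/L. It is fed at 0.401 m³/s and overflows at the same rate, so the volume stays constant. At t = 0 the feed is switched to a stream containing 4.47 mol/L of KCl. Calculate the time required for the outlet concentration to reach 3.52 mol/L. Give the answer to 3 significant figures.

77.8 s

Species balance: V dC/dt = Q(C_in − C) ⇒ τ = V/Q = 52.868 s.
C(t) = C_in + (C₀ − C_in) e^(−t/τ). Set C = 3.52 and solve for t:
e^(−t/τ) = (C − C_in)/(C₀ − C_in) = (3.52 − 4.47)/(0.330 − 4.47) = 0.22947
t = −τ ln(…) = 52.868 × 1.4720 = 77.821 s.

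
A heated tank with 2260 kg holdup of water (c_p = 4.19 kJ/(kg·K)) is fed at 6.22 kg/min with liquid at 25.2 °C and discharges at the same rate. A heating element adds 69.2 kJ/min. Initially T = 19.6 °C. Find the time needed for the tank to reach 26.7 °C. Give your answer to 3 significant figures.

M c_p dT/dt = ṁ c_p (T_in − T) + Q̇.
τ = M/ṁ = 363.34 min; T_ss = T_in + Q̇/(ṁ c_p) = 27.855 °C.
T(t) = T_ss + (T₀ − T_ss) e^(−t/τ). Set T = 26.7:
e^(−t/τ) = (26.7 − 27.855)/(19.6 − 27.855) = 0.13994
t = −363.34 · ln(0.13994) = 714.53 min.

715 min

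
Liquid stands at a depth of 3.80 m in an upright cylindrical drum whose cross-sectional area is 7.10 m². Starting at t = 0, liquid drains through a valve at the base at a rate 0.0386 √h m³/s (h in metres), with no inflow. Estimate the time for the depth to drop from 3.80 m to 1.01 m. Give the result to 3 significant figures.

347 s

Volume balance on the tank: A dh/dt = −0.0386 √h.
Separate and integrate: 2(√h − √h₀) = −(0.0386/A) t.
t = 2A(√h₀ − √h)/0.0386 = 2·7.10·(√3.80 − √1.01)/0.0386
  = 14.200 × (1.9494 − 1.0050) / 0.0386 = 347.41 s.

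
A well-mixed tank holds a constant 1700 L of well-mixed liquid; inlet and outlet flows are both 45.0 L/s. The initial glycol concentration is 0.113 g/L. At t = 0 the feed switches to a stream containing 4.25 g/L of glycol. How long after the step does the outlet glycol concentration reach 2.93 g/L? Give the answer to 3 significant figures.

43.2 s

Accumulation = in − out for the solute gives V dC/dt = Q(C_in − C), so τ = V/Q = 37.778 s.
C(t) = C_in + (C₀ − C_in) e^(−t/τ). Set C = 2.93 and solve for t:
e^(−t/τ) = (C − C_in)/(C₀ − C_in) = (2.93 − 4.25)/(0.113 − 4.25) = 0.31907
t = −τ ln(…) = 37.778 × 1.1423 = 43.155 s.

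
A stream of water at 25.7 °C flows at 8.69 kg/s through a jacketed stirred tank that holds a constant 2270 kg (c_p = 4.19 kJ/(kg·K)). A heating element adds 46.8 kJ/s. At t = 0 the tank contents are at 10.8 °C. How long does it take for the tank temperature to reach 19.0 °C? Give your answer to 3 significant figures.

185 s

First-law balance (no shaft work): M c_p dT/dt = ṁ c_p (T_in − T) + 46.8.
τ = M/ṁ = 261.22 s; T_ss = T_in + Q̇/(ṁ c_p) = 26.985 °C.
T(t) = T_ss + (T₀ − T_ss) e^(−t/τ). Set T = 19.0:
e^(−t/τ) = (19.0 − 26.985)/(10.8 − 26.985) = 0.49337
t = −261.22 · ln(0.49337) = 184.55 s.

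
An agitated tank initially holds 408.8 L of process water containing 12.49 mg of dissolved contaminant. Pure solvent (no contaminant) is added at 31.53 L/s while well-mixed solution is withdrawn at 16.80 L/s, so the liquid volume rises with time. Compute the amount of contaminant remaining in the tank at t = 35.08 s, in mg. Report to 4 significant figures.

Let m(t) be the amount of contaminant. Volume: V(t) = V₀ + (Q_in − Q_out) t = 408.8 + 14.7300 t; V(35.08) = 925.528 L.
Solute balance: dm/dt = 0 − Q_out C = −Q_out m/V(t).
Separate: dm/m = −Q_out dt/V(t) ⇒ ln(m/m₀) = −(Q_out/(Q_in−Q_out)) ln(V/V₀).
m = m₀ (V₀/V)^(Q_out/(Q_in−Q_out)) = 12.49 × (408.8/925.528)^(1.14053) = 4.91827 mg.

4.918 mg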